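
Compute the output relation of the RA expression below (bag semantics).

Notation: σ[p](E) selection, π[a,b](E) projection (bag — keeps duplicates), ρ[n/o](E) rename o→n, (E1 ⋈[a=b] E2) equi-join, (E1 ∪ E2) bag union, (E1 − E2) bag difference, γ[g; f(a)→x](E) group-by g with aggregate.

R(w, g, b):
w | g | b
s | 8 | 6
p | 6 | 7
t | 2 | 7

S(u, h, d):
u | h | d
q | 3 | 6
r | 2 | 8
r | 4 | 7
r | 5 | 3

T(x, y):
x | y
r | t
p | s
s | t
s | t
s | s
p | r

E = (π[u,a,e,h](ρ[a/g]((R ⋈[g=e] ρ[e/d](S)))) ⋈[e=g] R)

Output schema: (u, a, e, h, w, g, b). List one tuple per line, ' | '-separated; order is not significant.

Per-node cardinality:
  R → 3
  S → 4
  ρ[e/d](S) → 4
  (R ⋈[g=e] ρ[e/d](S)) → 2
  ρ[a/g]((R ⋈[g=e] ρ[e/d](S))) → 2
  π[u,a,e,h](ρ[a/g]((R ⋈[g=e] ρ[e/d](S)))) → 2
  R → 3
  (π[u,a,e,h](ρ[a/g]((R ⋈[g=e] ρ[e/d](S)))) ⋈[e=g] R) → 2

== RESULT ==
u | a | e | h | w | g | b
q | 6 | 6 | 3 | p | 6 | 7
r | 8 | 8 | 2 | s | 8 | 6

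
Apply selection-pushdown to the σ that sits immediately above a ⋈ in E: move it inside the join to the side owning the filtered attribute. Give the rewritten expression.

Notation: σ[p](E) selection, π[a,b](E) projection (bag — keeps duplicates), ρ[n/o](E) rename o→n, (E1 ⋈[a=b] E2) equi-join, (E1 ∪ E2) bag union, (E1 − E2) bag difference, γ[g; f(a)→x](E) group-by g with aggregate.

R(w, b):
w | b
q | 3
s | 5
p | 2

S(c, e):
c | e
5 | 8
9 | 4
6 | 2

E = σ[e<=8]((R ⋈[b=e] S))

σ filters on e, owned by the right side.
E' = (R ⋈[b=e] σ[e<=8](S))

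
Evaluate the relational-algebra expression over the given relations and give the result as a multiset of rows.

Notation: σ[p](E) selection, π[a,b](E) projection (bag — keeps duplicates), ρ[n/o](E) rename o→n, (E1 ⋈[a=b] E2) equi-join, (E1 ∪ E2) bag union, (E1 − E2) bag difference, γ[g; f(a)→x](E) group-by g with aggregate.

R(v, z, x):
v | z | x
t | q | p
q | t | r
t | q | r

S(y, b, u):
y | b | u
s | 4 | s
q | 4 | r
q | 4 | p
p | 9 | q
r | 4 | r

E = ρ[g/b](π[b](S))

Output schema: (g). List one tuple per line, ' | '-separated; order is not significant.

Row counts bottom-up:
  S → 5
  π[b](S) → 5
  ρ[g/b](π[b](S)) → 5

== RESULT ==
g
4
4
4
4
9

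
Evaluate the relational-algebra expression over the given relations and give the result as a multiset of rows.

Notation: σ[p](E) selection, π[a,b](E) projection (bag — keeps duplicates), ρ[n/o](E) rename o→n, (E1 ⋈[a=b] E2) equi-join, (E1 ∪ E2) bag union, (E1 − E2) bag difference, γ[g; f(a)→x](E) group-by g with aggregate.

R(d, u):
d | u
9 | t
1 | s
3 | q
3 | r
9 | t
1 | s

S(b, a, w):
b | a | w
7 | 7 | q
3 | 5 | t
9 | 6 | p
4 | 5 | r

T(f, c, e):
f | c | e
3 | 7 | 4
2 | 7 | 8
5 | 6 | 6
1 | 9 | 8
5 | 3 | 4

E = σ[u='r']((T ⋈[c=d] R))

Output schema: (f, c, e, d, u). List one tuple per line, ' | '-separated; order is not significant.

Stepwise |·|:
  T → 5
  R → 6
  (T ⋈[c=d] R) → 4
  σ[u='r']((T ⋈[c=d] R)) → 1

== RESULT ==
f | c | e | d | u
5 | 3 | 4 | 3 | r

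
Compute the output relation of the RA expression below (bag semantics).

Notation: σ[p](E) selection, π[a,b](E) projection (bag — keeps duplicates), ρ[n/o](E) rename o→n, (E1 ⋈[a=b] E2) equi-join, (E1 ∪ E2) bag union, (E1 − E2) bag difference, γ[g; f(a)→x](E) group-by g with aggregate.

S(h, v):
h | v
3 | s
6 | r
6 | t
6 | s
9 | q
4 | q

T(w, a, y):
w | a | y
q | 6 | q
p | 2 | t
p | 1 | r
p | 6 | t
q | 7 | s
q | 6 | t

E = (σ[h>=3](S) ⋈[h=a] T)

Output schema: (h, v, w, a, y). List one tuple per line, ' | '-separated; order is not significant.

Row counts bottom-up:
  S → 6
  σ[h>=3](S) → 6
  T → 6
  (σ[h>=3](S) ⋈[h=a] T) → 9

== RESULT ==
h | v | w | a | y
6 | r | p | 6 | t
6 | r | q | 6 | q
6 | r | q | 6 | t
6 | s | p | 6 | t
6 | s | q | 6 | q
6 | s | q | 6 | t
6 | t | p | 6 | t
6 | t | q | 6 | q
6 | t | q | 6 | t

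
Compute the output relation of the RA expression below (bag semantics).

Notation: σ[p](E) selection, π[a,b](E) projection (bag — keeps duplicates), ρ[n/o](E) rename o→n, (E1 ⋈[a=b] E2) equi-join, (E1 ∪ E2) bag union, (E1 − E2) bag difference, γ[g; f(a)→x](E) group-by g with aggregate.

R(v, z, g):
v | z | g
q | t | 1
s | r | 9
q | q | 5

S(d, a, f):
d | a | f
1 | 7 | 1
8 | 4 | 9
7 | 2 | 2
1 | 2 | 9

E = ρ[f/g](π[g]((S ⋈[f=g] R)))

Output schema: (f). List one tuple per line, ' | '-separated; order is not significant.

Subexpression sizes:
  S → 4
  R → 3
  (S ⋈[f=g] R) → 3
  π[g]((S ⋈[f=g] R)) → 3
  ρ[f/g](π[g]((S ⋈[f=g] R))) → 3

== RESULT ==
f
1
9
9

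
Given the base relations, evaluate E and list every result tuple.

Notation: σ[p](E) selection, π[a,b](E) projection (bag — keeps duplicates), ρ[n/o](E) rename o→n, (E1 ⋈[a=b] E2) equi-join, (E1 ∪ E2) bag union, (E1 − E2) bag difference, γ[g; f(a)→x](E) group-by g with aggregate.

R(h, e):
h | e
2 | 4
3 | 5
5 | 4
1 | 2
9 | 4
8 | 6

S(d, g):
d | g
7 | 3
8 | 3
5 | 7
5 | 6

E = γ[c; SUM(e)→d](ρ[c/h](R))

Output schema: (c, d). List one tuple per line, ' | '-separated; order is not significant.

Per-node cardinality:
  R → 6
  ρ[c/h](R) → 6
  γ[c; SUM(e)→d](ρ[c/h](R)) → 6

== RESULT ==
c | d
1 | 2
2 | 4
3 | 5
5 | 4
8 | 6
9 | 4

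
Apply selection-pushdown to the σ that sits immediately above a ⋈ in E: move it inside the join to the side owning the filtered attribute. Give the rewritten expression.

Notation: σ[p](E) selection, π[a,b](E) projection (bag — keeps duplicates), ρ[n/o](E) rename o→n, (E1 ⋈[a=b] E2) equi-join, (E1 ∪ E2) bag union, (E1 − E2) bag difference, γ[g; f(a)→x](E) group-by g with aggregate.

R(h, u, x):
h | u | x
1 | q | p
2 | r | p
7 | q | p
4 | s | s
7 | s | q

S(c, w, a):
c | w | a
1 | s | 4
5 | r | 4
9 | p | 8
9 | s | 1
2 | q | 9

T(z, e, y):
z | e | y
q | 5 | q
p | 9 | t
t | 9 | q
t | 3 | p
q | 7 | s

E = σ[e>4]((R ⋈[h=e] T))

σ filters on e, owned by the right side.
E' = (R ⋈[h=e] σ[e>4](T))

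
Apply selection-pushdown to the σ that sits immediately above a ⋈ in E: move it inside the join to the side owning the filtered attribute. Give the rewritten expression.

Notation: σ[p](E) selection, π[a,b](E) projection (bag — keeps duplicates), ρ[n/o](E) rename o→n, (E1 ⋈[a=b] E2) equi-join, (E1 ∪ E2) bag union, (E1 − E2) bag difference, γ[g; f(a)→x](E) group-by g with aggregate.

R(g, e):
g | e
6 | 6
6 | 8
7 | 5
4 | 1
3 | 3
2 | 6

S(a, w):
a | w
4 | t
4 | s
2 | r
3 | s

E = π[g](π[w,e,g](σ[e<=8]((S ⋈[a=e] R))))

σ filters on e, owned by the right side.
E' = π[g](π[w,e,g]((S ⋈[a=e] σ[e<=8](R))))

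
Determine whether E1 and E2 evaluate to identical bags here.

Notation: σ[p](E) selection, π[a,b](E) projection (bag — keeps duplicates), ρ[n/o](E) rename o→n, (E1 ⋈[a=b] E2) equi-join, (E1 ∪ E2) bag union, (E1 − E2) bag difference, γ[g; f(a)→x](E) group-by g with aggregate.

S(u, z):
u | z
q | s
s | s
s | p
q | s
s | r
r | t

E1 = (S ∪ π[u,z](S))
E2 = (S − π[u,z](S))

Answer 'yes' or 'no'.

E1 subexpression sizes:
  S → 6
  S → 6
  π[u,z](S) → 6
  (S ∪ π[u,z](S)) → 12
E2 subexpression sizes:
  S → 6
  S → 6
  π[u,z](S) → 6
  (S − π[u,z](S)) → 0

E1 result:
u | z
q | s
q | s
q | s
q | s
r | t
r | t
s | p
s | p
s | r
s | r
s | s
s | s
E2 result:
u | z
(0 rows)
Witness: ('s', 'r') appears 2× in E1 but 0× in E2.

no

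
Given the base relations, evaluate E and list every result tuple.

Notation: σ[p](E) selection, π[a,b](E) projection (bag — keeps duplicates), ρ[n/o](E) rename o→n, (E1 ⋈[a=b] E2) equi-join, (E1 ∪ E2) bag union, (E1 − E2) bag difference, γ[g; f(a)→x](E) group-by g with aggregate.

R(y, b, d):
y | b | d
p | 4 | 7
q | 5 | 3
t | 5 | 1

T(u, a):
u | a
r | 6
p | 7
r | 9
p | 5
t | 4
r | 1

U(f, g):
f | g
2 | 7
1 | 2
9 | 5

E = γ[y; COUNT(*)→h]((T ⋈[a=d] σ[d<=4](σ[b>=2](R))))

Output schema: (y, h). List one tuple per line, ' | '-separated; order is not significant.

Per-node cardinality:
  T → 6
  R → 3
  σ[b>=2](R) → 3
  σ[d<=4](σ[b>=2](R)) → 2
  (T ⋈[a=d] σ[d<=4](σ[b>=2](R))) → 1
  γ[y; COUNT(*)→h]((T ⋈[a=d] σ[d<=4](σ[b>=2](R)))) → 1

== RESULT ==
y | h
t | 1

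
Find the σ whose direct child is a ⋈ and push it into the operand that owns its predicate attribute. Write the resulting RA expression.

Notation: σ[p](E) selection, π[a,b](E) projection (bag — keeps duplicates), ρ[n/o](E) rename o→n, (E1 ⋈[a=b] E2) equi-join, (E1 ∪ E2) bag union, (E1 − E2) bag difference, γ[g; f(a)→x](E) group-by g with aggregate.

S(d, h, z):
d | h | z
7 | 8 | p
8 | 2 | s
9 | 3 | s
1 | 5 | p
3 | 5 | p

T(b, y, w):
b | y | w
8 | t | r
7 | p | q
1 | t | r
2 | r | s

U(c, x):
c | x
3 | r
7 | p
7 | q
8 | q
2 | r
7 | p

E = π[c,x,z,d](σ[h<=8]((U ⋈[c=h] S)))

σ filters on h, owned by the right side.
E' = π[c,x,z,d]((U ⋈[c=h] σ[h<=8](S)))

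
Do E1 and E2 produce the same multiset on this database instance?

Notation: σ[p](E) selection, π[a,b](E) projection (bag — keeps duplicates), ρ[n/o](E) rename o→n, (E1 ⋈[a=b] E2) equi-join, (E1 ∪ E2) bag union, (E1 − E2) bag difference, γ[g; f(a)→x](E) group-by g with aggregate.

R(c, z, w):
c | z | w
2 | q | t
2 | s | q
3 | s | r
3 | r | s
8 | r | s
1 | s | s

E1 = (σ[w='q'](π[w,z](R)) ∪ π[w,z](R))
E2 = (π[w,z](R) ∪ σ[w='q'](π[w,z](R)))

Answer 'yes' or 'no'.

E1 subexpression sizes:
  R → 6
  π[w,z](R) → 6
  σ[w='q'](π[w,z](R)) → 1
  R → 6
  π[w,z](R) → 6
  (σ[w='q'](π[w,z](R)) ∪ π[w,z](R)) → 7
E2 subexpression sizes:
  R → 6
  π[w,z](R) → 6
  R → 6
  π[w,z](R) → 6
  σ[w='q'](π[w,z](R)) → 1
  (π[w,z](R) ∪ σ[w='q'](π[w,z](R))) → 7

E1 and E2 produce the same multiset:
w | z
q | s
q | s
r | s
s | r
s | r
s | s
t | q

yes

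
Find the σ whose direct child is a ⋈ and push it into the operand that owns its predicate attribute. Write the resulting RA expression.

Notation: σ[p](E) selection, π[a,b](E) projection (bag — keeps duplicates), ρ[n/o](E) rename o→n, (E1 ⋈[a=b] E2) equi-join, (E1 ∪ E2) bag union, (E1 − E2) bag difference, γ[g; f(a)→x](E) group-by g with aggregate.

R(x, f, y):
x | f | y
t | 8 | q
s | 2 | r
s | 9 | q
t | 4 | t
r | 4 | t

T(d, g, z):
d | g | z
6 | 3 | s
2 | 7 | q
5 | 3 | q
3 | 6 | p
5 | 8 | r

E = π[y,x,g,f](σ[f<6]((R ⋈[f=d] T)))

σ filters on f, owned by the left side.
E' = π[y,x,g,f]((σ[f<6](R) ⋈[f=d] T))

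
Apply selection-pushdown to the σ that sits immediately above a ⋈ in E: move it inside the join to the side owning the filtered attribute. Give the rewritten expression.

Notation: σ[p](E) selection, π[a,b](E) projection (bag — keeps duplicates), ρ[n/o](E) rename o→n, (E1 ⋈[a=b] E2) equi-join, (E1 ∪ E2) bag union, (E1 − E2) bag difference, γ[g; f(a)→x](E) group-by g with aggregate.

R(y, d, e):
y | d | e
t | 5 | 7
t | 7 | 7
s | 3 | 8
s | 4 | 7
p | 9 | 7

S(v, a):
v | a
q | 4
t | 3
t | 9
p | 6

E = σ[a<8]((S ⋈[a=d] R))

σ filters on a, owned by the left side.
E' = (σ[a<8](S) ⋈[a=d] R)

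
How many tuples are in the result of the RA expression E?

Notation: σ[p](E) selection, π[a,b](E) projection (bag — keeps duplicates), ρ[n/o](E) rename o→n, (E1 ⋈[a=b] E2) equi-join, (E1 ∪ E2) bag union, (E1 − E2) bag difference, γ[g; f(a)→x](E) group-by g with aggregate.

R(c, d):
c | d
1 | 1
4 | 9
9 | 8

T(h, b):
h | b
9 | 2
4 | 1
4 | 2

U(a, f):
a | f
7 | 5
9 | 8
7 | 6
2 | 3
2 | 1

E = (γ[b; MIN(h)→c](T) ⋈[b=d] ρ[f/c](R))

Per-node cardinality:
  T → 3
  γ[b; MIN(h)→c](T) → 2
  R → 3
  ρ[f/c](R) → 3
  (γ[b; MIN(h)→c](T) ⋈[b=d] ρ[f/c](R)) → 1

|E| = 1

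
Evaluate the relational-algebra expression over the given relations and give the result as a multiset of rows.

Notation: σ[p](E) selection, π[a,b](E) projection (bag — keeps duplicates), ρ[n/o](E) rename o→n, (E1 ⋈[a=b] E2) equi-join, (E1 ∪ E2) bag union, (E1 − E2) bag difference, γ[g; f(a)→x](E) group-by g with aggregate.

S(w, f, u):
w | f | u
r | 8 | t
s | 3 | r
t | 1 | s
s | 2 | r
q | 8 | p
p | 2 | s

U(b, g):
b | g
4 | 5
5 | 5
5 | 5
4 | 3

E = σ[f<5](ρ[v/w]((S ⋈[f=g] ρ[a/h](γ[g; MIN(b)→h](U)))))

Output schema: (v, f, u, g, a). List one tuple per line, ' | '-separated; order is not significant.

Row counts bottom-up:
  S → 6
  U → 4
  γ[g; MIN(b)→h](U) → 2
  ρ[a/h](γ[g; MIN(b)→h](U)) → 2
  (S ⋈[f=g] ρ[a/h](γ[g; MIN(b)→h](U))) → 1
  ρ[v/w]((S ⋈[f=g] ρ[a/h](γ[g; MIN(b)→h](U)))) → 1
  σ[f<5](ρ[v/w]((S ⋈[f=g] ρ[a/h](γ[g; MIN(b)→h](U))))) → 1

== RESULT ==
v | f | u | g | a
s | 3 | r | 3 | 4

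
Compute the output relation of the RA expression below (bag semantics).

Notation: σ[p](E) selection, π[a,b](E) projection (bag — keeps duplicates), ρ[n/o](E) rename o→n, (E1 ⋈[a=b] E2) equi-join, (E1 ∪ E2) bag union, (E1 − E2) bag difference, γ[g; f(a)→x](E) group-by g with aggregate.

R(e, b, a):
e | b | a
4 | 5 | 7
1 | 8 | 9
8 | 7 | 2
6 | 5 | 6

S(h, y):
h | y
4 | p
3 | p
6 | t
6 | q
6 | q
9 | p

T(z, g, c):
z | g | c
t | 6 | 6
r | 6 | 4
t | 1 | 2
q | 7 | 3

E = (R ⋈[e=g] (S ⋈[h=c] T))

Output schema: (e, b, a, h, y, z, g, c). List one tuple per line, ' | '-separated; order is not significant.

Row counts bottom-up:
  R → 4
  S → 6
  T → 4
  (S ⋈[h=c] T) → 5
  (R ⋈[e=g] (S ⋈[h=c] T)) → 4

== RESULT ==
e | b | a | h | y | z | g | c
6 | 5 | 6 | 4 | p | r | 6 | 4
6 | 5 | 6 | 6 | q | t | 6 | 6
6 | 5 | 6 | 6 | q | t | 6 | 6
6 | 5 | 6 | 6 | t | t | 6 | 6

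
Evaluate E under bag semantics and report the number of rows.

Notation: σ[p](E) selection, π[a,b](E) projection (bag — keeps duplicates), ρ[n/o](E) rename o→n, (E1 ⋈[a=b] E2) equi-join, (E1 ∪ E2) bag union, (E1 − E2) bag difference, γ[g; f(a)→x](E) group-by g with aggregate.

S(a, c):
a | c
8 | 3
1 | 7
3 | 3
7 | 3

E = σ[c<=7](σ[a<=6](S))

Row counts bottom-up:
  S → 4
  σ[a<=6](S) → 2
  σ[c<=7](σ[a<=6](S)) → 2

|E| = 2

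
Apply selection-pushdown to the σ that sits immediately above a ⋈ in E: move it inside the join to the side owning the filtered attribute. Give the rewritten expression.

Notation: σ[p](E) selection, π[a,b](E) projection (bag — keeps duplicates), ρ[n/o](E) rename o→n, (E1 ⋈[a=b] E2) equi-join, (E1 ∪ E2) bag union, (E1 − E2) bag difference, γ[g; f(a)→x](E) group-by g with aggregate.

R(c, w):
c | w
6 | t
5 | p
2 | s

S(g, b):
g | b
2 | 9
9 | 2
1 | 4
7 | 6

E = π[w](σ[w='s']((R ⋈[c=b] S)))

σ filters on w, owned by the left side.
E' = π[w]((σ[w='s'](R) ⋈[c=b] S))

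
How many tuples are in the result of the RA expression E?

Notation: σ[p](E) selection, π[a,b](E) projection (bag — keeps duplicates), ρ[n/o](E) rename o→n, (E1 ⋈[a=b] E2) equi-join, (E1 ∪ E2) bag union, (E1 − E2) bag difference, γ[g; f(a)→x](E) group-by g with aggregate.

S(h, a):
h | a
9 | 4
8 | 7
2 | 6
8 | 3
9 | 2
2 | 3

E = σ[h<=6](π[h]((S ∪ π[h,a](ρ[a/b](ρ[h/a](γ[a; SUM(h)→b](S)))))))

Per-node cardinality:
  S → 6
  S → 6
  γ[a; SUM(h)→b](S) → 5
  ρ[h/a](γ[a; SUM(h)→b](S)) → 5
  ρ[a/b](ρ[h/a](γ[a; SUM(h)→b](S))) → 5
  π[h,a](ρ[a/b](ρ[h/a](γ[a; SUM(h)→b](S)))) → 5
  (S ∪ π[h,a](ρ[a/b](ρ[h/a](γ[a; SUM(h)→b](S))))) → 11
  π[h]((S ∪ π[h,a](ρ[a/b](ρ[h/a](γ[a; SUM(h)→b](S)))))) → 11
  σ[h<=6](π[h]((S ∪ π[h,a](ρ[a/b](ρ[h/a](γ[a; SUM(h)→b](S))))))) → 6

|E| = 6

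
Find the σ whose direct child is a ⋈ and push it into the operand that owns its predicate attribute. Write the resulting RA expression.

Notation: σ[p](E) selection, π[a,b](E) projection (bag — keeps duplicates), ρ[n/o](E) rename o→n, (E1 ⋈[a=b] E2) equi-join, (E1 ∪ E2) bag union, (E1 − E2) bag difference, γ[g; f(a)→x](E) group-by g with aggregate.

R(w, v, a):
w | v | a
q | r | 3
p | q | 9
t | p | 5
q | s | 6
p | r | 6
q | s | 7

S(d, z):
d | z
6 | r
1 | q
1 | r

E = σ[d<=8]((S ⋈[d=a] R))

σ filters on d, owned by the left side.
E' = (σ[d<=8](S) ⋈[d=a] R)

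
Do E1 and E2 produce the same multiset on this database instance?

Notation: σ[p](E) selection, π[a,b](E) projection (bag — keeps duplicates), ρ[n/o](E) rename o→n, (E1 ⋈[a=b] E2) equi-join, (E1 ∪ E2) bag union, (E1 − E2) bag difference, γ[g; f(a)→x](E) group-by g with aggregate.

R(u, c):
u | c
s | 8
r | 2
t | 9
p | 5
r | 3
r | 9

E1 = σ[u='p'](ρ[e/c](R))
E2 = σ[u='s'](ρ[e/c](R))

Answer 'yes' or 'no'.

E1 stepwise |·|:
  R → 6
  ρ[e/c](R) → 6
  σ[u='p'](ρ[e/c](R)) → 1
E2 stepwise |·|:
  R → 6
  ρ[e/c](R) → 6
  σ[u='s'](ρ[e/c](R)) → 1

E1 result:
u | e
p | 5
E2 result:
u | e
s | 8
Witness: ('p', 5) appears 1× in E1 but 0× in E2.

no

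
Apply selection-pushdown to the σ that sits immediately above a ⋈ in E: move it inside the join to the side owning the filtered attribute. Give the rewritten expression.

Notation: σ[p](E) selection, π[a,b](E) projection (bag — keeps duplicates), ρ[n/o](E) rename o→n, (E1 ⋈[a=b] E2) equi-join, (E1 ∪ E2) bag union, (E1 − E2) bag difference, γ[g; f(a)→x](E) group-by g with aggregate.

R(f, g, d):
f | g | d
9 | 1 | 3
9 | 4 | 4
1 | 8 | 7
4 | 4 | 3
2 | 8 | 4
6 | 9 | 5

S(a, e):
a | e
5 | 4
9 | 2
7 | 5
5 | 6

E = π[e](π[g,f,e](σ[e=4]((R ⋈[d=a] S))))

σ filters on e, owned by the right side.
E' = π[e](π[g,f,e]((R ⋈[d=a] σ[e=4](S))))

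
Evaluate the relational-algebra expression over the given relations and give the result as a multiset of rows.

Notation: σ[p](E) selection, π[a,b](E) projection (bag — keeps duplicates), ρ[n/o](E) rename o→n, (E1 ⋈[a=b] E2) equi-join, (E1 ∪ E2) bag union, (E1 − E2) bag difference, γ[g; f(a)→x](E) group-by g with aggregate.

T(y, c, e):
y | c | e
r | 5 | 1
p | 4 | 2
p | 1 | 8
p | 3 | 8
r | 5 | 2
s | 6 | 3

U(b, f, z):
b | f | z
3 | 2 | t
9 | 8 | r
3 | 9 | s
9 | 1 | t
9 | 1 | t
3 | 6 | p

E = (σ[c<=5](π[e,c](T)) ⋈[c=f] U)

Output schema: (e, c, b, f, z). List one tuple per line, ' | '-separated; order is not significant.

Subexpression sizes:
  T → 6
  π[e,c](T) → 6
  σ[c<=5](π[e,c](T)) → 5
  U → 6
  (σ[c<=5](π[e,c](T)) ⋈[c=f] U) → 2

== RESULT ==
e | c | b | f | z
8 | 1 | 9 | 1 | t
8 | 1 | 9 | 1 | t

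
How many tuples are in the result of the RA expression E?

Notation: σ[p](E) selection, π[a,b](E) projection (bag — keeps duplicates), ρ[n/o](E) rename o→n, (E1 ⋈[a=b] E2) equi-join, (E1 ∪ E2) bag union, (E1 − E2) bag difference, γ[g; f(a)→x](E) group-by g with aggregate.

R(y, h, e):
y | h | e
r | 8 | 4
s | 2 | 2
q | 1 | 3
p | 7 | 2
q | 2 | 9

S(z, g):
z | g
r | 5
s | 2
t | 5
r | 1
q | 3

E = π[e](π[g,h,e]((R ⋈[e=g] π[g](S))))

Row counts bottom-up:
  R → 5
  S → 5
  π[g](S) → 5
  (R ⋈[e=g] π[g](S)) → 3
  π[g,h,e]((R ⋈[e=g] π[g](S))) → 3
  π[e](π[g,h,e]((R ⋈[e=g] π[g](S)))) → 3

|E| = 3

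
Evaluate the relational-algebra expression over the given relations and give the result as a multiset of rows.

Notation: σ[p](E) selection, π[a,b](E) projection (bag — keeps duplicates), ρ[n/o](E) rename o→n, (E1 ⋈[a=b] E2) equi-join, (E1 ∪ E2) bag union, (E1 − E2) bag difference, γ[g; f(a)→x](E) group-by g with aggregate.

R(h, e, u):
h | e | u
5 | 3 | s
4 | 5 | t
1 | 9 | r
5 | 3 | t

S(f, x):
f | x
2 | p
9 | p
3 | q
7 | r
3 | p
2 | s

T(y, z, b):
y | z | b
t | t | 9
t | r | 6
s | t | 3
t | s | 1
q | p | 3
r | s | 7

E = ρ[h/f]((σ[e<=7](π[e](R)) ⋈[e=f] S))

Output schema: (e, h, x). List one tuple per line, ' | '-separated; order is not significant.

Per-node cardinality:
  R → 4
  π[e](R) → 4
  σ[e<=7](π[e](R)) → 3
  S → 6
  (σ[e<=7](π[e](R)) ⋈[e=f] S) → 4
  ρ[h/f]((σ[e<=7](π[e](R)) ⋈[e=f] S)) → 4

== RESULT ==
e | h | x
3 | 3 | p
3 | 3 | p
3 | 3 | q
3 | 3 | q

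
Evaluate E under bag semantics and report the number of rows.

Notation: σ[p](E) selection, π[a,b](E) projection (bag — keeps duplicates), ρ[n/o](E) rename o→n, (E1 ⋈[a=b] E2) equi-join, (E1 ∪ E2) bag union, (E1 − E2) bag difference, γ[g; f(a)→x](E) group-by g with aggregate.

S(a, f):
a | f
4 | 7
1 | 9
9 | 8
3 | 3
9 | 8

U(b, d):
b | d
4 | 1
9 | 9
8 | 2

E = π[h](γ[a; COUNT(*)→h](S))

Stepwise |·|:
  S → 5
  γ[a; COUNT(*)→h](S) → 4
  π[h](γ[a; COUNT(*)→h](S)) → 4

|E| = 4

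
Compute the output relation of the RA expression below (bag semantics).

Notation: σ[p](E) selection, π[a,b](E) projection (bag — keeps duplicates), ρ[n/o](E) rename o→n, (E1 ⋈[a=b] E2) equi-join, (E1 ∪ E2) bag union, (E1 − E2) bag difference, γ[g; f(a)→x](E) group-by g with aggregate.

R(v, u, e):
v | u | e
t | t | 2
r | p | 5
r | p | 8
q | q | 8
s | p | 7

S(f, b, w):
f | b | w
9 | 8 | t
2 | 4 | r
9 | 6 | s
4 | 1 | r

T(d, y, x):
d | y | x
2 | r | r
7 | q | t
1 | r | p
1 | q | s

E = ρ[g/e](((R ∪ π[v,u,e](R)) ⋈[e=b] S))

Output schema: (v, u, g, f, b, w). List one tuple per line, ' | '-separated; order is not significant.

Row counts bottom-up:
  R → 5
  R → 5
  π[v,u,e](R) → 5
  (R ∪ π[v,u,e](R)) → 10
  S → 4
  ((R ∪ π[v,u,e](R)) ⋈[e=b] S) → 4
  ρ[g/e](((R ∪ π[v,u,e](R)) ⋈[e=b] S)) → 4

== RESULT ==
v | u | g | f | b | w
q | q | 8 | 9 | 8 | t
q | q | 8 | 9 | 8 | t
r | p | 8 | 9 | 8 | t
r | p | 8 | 9 | 8 | t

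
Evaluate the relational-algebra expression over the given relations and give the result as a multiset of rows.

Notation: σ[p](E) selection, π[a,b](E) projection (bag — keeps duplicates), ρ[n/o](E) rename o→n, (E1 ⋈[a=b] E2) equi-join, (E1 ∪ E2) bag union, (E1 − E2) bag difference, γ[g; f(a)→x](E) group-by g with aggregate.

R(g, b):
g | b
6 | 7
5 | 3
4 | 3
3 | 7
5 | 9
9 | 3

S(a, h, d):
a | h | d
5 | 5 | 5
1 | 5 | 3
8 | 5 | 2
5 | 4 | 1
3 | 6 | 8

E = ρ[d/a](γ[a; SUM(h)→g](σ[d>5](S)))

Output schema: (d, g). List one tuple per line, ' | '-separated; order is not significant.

Per-node cardinality:
  S → 5
  σ[d>5](S) → 1
  γ[a; SUM(h)→g](σ[d>5](S)) → 1
  ρ[d/a](γ[a; SUM(h)→g](σ[d>5](S))) → 1

== RESULT ==
d | g
3 | 6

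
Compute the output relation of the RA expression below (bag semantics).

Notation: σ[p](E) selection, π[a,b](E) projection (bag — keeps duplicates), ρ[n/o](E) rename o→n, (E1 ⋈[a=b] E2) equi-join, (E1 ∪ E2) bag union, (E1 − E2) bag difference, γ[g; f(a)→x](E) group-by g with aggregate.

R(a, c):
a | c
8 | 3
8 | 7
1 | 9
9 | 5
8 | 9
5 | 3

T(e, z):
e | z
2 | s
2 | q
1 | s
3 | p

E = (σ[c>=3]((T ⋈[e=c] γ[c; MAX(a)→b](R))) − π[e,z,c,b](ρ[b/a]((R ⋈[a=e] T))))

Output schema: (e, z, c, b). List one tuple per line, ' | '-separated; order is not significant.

Per-node cardinality:
  T → 4
  R → 6
  γ[c; MAX(a)→b](R) → 4
  (T ⋈[e=c] γ[c; MAX(a)→b](R)) → 1
  σ[c>=3]((T ⋈[e=c] γ[c; MAX(a)→b](R))) → 1
  R → 6
  T → 4
  (R ⋈[a=e] T) → 1
  ρ[b/a]((R ⋈[a=e] T)) → 1
  π[e,z,c,b](ρ[b/a]((R ⋈[a=e] T))) → 1
  (σ[c>=3]((T ⋈[e=c] γ[c; MAX(a)→b](R))) − π[e,z,c,b](ρ[b/a]((R ⋈[a=e] T)))) → 1

== RESULT ==
e | z | c | b
3 | p | 3 | 8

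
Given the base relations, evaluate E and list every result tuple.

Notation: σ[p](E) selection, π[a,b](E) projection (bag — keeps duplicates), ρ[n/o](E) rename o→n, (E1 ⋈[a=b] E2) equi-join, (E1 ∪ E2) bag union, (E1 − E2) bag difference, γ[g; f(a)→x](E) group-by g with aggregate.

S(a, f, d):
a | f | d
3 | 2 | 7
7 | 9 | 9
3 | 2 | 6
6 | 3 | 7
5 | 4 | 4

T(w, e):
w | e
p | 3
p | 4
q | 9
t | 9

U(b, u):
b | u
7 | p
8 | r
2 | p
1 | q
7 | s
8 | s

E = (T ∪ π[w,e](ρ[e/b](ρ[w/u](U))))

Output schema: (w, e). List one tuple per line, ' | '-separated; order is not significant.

Row counts bottom-up:
  T → 4
  U → 6
  ρ[w/u](U) → 6
  ρ[e/b](ρ[w/u](U)) → 6
  π[w,e](ρ[e/b](ρ[w/u](U))) → 6
  (T ∪ π[w,e](ρ[e/b](ρ[w/u](U)))) → 10

== RESULT ==
w | e
p | 2
p | 3
p | 4
p | 7
q | 1
q | 9
r | 8
s | 7
s | 8
t | 9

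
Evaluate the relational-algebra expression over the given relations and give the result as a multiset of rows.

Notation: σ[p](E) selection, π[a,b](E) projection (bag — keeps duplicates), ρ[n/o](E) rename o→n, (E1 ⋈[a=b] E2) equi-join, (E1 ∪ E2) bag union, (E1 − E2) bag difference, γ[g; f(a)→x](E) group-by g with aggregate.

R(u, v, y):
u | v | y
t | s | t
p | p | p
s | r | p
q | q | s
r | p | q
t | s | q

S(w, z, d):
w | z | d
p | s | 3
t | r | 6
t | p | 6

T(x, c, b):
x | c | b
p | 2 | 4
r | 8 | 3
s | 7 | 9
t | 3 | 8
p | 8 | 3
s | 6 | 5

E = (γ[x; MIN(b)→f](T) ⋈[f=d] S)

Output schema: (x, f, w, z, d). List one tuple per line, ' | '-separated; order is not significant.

Per-node cardinality:
  T → 6
  γ[x; MIN(b)→f](T) → 4
  S → 3
  (γ[x; MIN(b)→f](T) ⋈[f=d] S) → 2

== RESULT ==
x | f | w | z | d
p | 3 | p | s | 3
r | 3 | p | s | 3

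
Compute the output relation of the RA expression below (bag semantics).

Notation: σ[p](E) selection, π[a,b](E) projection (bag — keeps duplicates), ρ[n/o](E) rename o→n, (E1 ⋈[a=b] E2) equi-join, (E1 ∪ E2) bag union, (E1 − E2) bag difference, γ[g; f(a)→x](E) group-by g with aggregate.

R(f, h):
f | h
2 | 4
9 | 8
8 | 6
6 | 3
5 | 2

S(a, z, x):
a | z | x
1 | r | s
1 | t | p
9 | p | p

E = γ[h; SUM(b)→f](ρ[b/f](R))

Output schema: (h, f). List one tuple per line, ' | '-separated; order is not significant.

Row counts bottom-up:
  R → 5
  ρ[b/f](R) → 5
  γ[h; SUM(b)→f](ρ[b/f](R)) → 5

== RESULT ==
h | f
2 | 5
3 | 6
4 | 2
6 | 8
8 | 9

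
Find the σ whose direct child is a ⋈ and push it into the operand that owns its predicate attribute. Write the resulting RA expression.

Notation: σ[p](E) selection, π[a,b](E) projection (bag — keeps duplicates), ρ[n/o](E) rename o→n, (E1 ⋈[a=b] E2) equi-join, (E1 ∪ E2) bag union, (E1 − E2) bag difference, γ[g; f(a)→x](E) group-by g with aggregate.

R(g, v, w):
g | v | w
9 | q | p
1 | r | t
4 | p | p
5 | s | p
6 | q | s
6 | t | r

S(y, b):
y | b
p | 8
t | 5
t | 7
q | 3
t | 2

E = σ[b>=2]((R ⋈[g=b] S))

σ filters on b, owned by the right side.
E' = (R ⋈[g=b] σ[b>=2](S))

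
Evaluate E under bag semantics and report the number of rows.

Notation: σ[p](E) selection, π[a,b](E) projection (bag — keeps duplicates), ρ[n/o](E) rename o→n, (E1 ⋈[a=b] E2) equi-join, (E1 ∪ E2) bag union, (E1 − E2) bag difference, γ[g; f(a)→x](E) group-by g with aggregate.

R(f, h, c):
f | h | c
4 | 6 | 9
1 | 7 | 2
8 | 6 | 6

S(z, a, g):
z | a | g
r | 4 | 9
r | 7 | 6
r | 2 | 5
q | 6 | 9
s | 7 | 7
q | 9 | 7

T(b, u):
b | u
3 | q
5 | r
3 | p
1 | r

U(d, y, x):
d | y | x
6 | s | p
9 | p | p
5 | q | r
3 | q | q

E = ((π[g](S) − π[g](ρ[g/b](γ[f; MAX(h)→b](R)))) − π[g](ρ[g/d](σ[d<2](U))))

Stepwise |·|:
  S → 6
  π[g](S) → 6
  R → 3
  γ[f; MAX(h)→b](R) → 3
  ρ[g/b](γ[f; MAX(h)→b](R)) → 3
  π[g](ρ[g/b](γ[f; MAX(h)→b](R))) → 3
  (π[g](S) − π[g](ρ[g/b](γ[f; MAX(h)→b](R)))) → 4
  U → 4
  σ[d<2](U) → 0
  ρ[g/d](σ[d<2](U)) → 0
  π[g](ρ[g/d](σ[d<2](U))) → 0
  ((π[g](S) − π[g](ρ[g/b](γ[f; MAX(h)→b](R)))) − π[g](ρ[g/d](σ[d<2](U)))) → 4

|E| = 4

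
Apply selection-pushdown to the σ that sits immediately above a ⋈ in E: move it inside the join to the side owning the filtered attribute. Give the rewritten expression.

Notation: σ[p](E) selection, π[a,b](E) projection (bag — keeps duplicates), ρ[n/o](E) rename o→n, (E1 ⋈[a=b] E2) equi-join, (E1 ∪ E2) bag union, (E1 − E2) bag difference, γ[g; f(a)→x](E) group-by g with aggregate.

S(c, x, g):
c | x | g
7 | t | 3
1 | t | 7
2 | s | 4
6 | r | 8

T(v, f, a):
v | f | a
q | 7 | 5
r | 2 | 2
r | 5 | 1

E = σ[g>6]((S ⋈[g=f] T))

σ filters on g, owned by the left side.
E' = (σ[g>6](S) ⋈[g=f] T)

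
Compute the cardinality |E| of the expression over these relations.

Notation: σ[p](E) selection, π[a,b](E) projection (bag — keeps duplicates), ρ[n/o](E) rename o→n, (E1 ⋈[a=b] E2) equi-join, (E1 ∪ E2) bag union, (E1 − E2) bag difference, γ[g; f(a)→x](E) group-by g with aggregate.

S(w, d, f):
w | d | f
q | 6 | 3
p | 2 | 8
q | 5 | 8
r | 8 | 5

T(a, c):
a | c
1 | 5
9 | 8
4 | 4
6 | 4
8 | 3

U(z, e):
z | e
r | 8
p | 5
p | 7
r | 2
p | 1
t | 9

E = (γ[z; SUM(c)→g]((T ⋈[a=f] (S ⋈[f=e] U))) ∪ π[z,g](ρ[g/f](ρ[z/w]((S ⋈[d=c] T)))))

Subexpression sizes:
  T → 5
  S → 4
  U → 6
  (S ⋈[f=e] U) → 3
  (T ⋈[a=f] (S ⋈[f=e] U)) → 2
  γ[z; SUM(c)→g]((T ⋈[a=f] (S ⋈[f=e] U))) → 1
  S → 4
  T → 5
  (S ⋈[d=c] T) → 2
  ρ[z/w]((S ⋈[d=c] T)) → 2
  ρ[g/f](ρ[z/w]((S ⋈[d=c] T))) → 2
  π[z,g](ρ[g/f](ρ[z/w]((S ⋈[d=c] T)))) → 2
  (γ[z; SUM(c)→g]((T ⋈[a=f] (S ⋈[f=e] U))) ∪ π[z,g](ρ[g/f](ρ[z/w]((S ⋈[d=c] T))))) → 3

|E| = 3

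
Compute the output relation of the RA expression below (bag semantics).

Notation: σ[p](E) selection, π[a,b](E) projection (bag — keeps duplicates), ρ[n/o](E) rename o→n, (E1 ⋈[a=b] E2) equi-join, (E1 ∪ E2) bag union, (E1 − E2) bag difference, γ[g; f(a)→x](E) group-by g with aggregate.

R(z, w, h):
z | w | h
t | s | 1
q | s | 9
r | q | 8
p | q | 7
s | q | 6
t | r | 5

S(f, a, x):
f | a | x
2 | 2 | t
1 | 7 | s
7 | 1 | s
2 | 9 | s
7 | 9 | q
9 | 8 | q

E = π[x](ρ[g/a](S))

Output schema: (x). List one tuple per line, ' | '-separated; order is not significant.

Per-node cardinality:
  S → 6
  ρ[g/a](S) → 6
  π[x](ρ[g/a](S)) → 6

== RESULT ==
x
q
q
s
s
s
t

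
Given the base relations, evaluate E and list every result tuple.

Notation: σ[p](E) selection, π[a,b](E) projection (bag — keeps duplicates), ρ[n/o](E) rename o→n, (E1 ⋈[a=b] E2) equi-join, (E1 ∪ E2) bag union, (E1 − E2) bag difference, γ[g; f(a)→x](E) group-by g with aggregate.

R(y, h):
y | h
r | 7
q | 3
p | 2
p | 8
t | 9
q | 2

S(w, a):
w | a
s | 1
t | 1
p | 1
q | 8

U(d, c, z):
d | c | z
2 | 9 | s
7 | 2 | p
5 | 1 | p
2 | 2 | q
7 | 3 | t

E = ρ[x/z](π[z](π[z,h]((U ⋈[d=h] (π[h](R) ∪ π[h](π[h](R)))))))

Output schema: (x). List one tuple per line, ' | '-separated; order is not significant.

Row counts bottom-up:
  U → 5
  R → 6
  π[h](R) → 6
  R → 6
  π[h](R) → 6
  π[h](π[h](R)) → 6
  (π[h](R) ∪ π[h](π[h](R))) → 12
  (U ⋈[d=h] (π[h](R) ∪ π[h](π[h](R)))) → 12
  π[z,h]((U ⋈[d=h] (π[h](R) ∪ π[h](π[h](R))))) → 12
  π[z](π[z,h]((U ⋈[d=h] (π[h](R) ∪ π[h](π[h](R)))))) → 12
  ρ[x/z](π[z](π[z,h]((U ⋈[d=h] (π[h](R) ∪ π[h](π[h](R))))))) → 12

== RESULT ==
x
p
p
q
q
q
q
s
s
s
s
t
t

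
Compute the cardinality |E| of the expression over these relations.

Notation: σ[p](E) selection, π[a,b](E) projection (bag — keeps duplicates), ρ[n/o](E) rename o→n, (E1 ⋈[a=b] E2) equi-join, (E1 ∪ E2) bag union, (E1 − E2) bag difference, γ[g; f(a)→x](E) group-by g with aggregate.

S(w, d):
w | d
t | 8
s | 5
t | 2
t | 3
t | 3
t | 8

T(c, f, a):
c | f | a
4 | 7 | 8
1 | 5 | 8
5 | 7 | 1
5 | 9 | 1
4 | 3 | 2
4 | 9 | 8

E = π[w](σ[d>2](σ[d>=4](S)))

Stepwise |·|:
  S → 6
  σ[d>=4](S) → 3
  σ[d>2](σ[d>=4](S)) → 3
  π[w](σ[d>2](σ[d>=4](S))) → 3

|E| = 3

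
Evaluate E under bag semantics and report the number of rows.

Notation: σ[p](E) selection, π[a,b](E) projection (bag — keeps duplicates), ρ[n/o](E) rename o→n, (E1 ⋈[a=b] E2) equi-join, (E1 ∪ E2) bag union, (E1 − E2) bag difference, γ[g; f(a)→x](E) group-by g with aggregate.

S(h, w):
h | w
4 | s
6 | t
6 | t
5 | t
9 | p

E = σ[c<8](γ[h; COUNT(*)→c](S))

Stepwise |·|:
  S → 5
  γ[h; COUNT(*)→c](S) → 4
  σ[c<8](γ[h; COUNT(*)→c](S)) → 4

|E| = 4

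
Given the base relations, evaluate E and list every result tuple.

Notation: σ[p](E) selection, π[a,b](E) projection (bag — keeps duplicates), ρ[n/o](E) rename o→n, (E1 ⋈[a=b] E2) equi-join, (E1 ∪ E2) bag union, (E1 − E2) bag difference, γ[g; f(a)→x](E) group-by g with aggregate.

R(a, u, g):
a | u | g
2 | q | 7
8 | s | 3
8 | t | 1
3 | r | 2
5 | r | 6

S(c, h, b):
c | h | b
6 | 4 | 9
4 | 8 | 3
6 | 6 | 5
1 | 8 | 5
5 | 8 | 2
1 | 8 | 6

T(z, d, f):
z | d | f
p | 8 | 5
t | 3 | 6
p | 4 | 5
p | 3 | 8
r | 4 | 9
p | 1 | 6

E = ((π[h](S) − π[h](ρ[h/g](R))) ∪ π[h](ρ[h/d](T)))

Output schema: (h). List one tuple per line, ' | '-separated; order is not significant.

Stepwise |·|:
  S → 6
  π[h](S) → 6
  R → 5
  ρ[h/g](R) → 5
  π[h](ρ[h/g](R)) → 5
  (π[h](S) − π[h](ρ[h/g](R))) → 5
  T → 6
  ρ[h/d](T) → 6
  π[h](ρ[h/d](T)) → 6
  ((π[h](S) − π[h](ρ[h/g](R))) ∪ π[h](ρ[h/d](T))) → 11

== RESULT ==
h
1
3
3
4
4
4
8
8
8
8
8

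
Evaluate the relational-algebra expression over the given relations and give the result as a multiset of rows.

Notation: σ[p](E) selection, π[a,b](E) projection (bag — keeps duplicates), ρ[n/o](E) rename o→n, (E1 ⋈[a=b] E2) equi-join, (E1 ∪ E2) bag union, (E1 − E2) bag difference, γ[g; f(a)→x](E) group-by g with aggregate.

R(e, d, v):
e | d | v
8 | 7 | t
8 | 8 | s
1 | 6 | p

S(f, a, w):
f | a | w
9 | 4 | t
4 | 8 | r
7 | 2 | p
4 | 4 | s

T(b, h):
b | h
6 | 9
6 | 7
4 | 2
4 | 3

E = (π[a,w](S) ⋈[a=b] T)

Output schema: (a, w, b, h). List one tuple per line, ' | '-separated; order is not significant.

Stepwise |·|:
  S → 4
  π[a,w](S) → 4
  T → 4
  (π[a,w](S) ⋈[a=b] T) → 4

== RESULT ==
a | w | b | h
4 | s | 4 | 2
4 | s | 4 | 3
4 | t | 4 | 2
4 | t | 4 | 3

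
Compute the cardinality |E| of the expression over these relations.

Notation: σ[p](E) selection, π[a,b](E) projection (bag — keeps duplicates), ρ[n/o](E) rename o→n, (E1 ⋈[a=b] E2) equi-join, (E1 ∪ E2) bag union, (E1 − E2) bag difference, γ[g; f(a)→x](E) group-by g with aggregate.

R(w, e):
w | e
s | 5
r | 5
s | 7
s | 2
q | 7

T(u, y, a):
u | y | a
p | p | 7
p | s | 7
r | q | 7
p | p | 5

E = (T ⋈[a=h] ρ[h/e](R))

Stepwise |·|:
  T → 4
  R → 5
  ρ[h/e](R) → 5
  (T ⋈[a=h] ρ[h/e](R)) → 8

|E| = 8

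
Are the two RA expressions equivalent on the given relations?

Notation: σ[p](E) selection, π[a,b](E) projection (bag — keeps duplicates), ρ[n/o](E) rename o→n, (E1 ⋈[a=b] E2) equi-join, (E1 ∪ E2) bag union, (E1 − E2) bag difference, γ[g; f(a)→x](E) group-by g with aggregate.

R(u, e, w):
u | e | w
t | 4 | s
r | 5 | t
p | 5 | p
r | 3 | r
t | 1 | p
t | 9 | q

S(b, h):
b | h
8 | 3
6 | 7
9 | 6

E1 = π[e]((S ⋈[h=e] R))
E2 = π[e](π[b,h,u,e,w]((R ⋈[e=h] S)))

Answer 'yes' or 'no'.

E1 stepwise |·|:
  S → 3
  R → 6
  (S ⋈[h=e] R) → 1
  π[e]((S ⋈[h=e] R)) → 1
E2 stepwise |·|:
  R → 6
  S → 3
  (R ⋈[e=h] S) → 1
  π[b,h,u,e,w]((R ⋈[e=h] S)) → 1
  π[e](π[b,h,u,e,w]((R ⋈[e=h] S))) → 1

E1 and E2 produce the same multiset:
e
3

yes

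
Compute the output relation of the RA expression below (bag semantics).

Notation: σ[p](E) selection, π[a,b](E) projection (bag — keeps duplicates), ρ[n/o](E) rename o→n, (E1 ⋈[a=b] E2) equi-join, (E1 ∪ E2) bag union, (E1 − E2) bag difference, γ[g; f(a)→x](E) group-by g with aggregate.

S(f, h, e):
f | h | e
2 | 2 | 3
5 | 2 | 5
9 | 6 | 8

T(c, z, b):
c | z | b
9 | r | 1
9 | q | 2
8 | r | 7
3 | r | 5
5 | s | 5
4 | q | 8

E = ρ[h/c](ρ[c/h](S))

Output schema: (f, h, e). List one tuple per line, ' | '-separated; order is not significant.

Subexpression sizes:
  S → 3
  ρ[c/h](S) → 3
  ρ[h/c](ρ[c/h](S)) → 3

== RESULT ==
f | h | e
2 | 2 | 3
5 | 2 | 5
9 | 6 | 8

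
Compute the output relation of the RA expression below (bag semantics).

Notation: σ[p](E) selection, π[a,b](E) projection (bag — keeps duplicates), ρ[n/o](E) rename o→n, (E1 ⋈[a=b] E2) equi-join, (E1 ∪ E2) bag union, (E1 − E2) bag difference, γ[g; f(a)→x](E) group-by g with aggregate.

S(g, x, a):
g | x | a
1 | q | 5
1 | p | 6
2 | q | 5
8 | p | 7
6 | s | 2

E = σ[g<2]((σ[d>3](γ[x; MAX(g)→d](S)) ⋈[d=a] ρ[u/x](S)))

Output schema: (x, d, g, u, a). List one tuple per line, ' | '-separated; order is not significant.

Stepwise |·|:
  S → 5
  γ[x; MAX(g)→d](S) → 3
  σ[d>3](γ[x; MAX(g)→d](S)) → 2
  S → 5
  ρ[u/x](S) → 5
  (σ[d>3](γ[x; MAX(g)→d](S)) ⋈[d=a] ρ[u/x](S)) → 1
  σ[g<2]((σ[d>3](γ[x; MAX(g)→d](S)) ⋈[d=a] ρ[u/x](S))) → 1

== RESULT ==
x | d | g | u | a
s | 6 | 1 | p | 6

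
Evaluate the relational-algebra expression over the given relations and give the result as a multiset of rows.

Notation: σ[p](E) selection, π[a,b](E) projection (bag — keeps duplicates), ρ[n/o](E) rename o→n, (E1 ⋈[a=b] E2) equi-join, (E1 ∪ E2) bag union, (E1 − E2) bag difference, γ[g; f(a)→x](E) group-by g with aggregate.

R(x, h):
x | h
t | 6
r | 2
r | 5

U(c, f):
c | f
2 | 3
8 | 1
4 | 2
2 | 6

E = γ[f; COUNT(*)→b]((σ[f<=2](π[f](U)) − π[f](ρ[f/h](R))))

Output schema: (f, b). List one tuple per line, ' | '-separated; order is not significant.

Row counts bottom-up:
  U → 4
  π[f](U) → 4
  σ[f<=2](π[f](U)) → 2
  R → 3
  ρ[f/h](R) → 3
  π[f](ρ[f/h](R)) → 3
  (σ[f<=2](π[f](U)) − π[f](ρ[f/h](R))) → 1
  γ[f; COUNT(*)→b]((σ[f<=2](π[f](U)) − π[f](ρ[f/h](R)))) → 1

== RESULT ==
f | b
1 | 1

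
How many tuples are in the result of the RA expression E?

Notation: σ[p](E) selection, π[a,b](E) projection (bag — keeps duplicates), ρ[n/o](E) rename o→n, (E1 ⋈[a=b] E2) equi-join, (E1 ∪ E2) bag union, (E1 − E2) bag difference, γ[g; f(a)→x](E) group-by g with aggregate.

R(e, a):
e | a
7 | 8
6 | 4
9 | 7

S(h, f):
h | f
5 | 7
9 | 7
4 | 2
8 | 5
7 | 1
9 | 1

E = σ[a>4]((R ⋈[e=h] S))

Row counts bottom-up:
  R → 3
  S → 6
  (R ⋈[e=h] S) → 3
  σ[a>4]((R ⋈[e=h] S)) → 3

|E| = 3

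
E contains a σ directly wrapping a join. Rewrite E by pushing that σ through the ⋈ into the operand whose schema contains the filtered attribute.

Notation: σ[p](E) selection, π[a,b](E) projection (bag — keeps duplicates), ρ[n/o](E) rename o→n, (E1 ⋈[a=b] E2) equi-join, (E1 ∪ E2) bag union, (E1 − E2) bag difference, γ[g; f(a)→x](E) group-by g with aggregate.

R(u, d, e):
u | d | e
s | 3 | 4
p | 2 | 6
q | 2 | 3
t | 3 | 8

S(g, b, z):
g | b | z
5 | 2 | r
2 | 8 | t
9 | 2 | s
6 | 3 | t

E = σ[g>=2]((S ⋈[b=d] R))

σ filters on g, owned by the left side.
E' = (σ[g>=2](S) ⋈[b=d] R)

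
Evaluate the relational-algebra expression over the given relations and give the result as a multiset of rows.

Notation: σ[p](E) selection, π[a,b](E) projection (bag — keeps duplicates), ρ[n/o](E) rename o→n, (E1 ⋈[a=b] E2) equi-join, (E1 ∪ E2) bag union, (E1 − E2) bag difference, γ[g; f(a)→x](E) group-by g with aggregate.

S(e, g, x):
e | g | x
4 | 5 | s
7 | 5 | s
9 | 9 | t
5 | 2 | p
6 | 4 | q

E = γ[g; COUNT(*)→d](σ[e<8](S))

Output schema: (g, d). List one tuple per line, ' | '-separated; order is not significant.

Row counts bottom-up:
  S → 5
  σ[e<8](S) → 4
  γ[g; COUNT(*)→d](σ[e<8](S)) → 3

== RESULT ==
g | d
2 | 1
4 | 1
5 | 2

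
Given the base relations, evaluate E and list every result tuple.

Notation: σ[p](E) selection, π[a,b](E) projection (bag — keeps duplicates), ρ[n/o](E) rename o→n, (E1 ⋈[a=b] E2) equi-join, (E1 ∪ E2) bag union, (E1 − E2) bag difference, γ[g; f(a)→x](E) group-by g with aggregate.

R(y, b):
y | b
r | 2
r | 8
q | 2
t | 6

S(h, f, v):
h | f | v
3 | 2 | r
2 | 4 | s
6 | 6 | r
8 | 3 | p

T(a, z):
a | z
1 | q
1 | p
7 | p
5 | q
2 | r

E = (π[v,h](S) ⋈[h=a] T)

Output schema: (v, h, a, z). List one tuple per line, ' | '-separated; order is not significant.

Per-node cardinality:
  S → 4
  π[v,h](S) → 4
  T → 5
  (π[v,h](S) ⋈[h=a] T) → 1

== RESULT ==
v | h | a | z
s | 2 | 2 | r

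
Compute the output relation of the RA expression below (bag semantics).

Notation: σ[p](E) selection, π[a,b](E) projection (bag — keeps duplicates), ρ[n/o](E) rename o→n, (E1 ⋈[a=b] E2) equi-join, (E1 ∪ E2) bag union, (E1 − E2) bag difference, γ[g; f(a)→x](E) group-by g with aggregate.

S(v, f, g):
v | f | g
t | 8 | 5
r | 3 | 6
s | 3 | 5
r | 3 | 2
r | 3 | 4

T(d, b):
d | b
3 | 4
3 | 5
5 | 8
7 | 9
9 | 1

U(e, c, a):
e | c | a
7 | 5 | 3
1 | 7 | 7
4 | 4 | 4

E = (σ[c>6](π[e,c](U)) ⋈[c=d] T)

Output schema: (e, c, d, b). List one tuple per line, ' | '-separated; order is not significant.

Subexpression sizes:
  U → 3
  π[e,c](U) → 3
  σ[c>6](π[e,c](U)) → 1
  T → 5
  (σ[c>6](π[e,c](U)) ⋈[c=d] T) → 1

== RESULT ==
e | c | d | b
1 | 7 | 7 | 9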